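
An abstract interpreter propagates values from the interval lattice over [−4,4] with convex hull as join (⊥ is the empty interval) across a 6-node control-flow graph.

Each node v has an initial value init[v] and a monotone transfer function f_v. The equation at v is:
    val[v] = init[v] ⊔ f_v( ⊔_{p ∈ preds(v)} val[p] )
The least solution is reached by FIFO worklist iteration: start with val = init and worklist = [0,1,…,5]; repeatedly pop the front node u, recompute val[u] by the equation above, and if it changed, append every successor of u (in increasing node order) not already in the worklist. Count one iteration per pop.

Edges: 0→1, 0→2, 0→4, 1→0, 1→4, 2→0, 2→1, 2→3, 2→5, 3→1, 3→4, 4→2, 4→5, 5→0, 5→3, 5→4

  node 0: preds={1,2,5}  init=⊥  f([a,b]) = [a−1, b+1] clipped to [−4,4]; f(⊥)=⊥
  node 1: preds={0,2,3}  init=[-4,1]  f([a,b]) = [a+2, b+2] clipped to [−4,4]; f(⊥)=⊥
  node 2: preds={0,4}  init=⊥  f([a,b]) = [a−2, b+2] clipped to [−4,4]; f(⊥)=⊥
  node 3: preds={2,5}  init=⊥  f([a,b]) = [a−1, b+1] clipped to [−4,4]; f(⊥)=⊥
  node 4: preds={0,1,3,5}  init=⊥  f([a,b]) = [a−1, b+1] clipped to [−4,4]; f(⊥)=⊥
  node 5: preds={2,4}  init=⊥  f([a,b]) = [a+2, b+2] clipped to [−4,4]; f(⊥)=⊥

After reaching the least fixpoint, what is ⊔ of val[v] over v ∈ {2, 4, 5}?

[-4,4]

Trace (11 dequeues):
  [1] u=0 | in [-4,1] | out [-4,2] | prev ⊥ | push {}
  [2] u=1 | in [-4,2] | out [-4,4] | prev [-4,1] | push {0}
  [3] u=2 | in [-4,2] | out [-4,4] | prev ⊥ | push {1}
  [4] u=3 | in [-4,4] | out [-4,4] | prev ⊥ | push {}
  [5] u=4 | in [-4,4] | out [-4,4] | prev ⊥ | push {2}
  [6] u=5 | in [-4,4] | out [-2,4] | prev ⊥ | push {3,4}
  [7] u=0 | in [-4,4] | out [-4,4] | prev [-4,2] | push {}
  [8] u=1 | in [-4,4] | out [-4,4] | ==
  [9] u=2 | in [-4,4] | out [-4,4] | ==
  [10] u=3 | in [-4,4] | out [-4,4] | ==
  [11] u=4 | in [-4,4] | out [-4,4] | ==

Converged values:
  [0] [-4,4]
  [1] [-4,4]
  [2] [-4,4]
  [3] [-4,4]
  [4] [-4,4]
  [5] [-2,4]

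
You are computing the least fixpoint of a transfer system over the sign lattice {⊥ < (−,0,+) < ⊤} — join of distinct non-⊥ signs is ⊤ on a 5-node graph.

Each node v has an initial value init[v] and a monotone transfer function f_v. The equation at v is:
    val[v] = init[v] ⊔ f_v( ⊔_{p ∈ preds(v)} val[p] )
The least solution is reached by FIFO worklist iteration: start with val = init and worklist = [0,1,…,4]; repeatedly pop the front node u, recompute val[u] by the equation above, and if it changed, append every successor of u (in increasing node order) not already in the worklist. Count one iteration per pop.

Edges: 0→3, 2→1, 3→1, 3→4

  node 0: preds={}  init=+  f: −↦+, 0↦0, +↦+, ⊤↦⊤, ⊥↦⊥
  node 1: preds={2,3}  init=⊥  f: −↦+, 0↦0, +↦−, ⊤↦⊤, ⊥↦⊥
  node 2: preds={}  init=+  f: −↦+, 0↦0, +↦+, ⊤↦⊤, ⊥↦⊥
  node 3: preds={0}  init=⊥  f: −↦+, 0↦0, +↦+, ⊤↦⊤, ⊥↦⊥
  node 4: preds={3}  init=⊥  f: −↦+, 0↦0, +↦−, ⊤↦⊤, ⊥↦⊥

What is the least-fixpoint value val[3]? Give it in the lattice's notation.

Trace (6 dequeues):
  [1] u=0 | in ⊥ | out + | ==
  [2] u=1 | in + | out − | prev ⊥ | push {}
  [3] u=2 | in ⊥ | out + | ==
  [4] u=3 | in + | out + | prev ⊥ | push {1}
  [5] u=4 | in + | out − | prev ⊥ | push {}
  [6] u=1 | in + | out − | ==

Converged values:
  [0] +
  [1] −
  [2] +
  [3] +
  [4] −

+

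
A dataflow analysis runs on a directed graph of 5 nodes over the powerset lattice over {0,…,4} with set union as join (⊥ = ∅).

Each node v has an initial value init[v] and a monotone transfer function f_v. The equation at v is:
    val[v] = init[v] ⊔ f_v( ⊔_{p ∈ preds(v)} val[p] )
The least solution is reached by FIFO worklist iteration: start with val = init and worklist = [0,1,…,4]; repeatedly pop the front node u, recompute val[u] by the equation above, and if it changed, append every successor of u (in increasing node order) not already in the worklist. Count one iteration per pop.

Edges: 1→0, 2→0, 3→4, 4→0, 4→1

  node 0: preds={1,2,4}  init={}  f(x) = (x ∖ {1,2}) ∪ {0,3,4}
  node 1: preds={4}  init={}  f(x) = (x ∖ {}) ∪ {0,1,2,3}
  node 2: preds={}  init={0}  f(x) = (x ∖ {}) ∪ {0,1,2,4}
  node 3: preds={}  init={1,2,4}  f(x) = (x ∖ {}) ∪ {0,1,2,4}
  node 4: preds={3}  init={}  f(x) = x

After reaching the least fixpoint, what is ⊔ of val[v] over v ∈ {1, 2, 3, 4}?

{0,1,2,3,4}

Trace (8 dequeues):
  [1] u=0 | in {0} | out {0,3,4} | prev {} | push {}
  [2] u=1 | in {} | out {0,1,2,3} | prev {} | push {0}
  [3] u=2 | in {} | out {0,1,2,4} | prev {0} | push {}
  [4] u=3 | in {} | out {0,1,2,4} | prev {1,2,4} | push {}
  [5] u=4 | in {0,1,2,4} | out {0,1,2,4} | prev {} | push {1}
  [6] u=0 | in {0,1,2,3,4} | out {0,3,4} | ==
  [7] u=1 | in {0,1,2,4} | out {0,1,2,3,4} | prev {0,1,2,3} | push {0}
  [8] u=0 | in {0,1,2,3,4} | out {0,3,4} | ==

Converged values:
  [0] {0,3,4}
  [1] {0,1,2,3,4}
  [2] {0,1,2,4}
  [3] {0,1,2,4}
  [4] {0,1,2,4}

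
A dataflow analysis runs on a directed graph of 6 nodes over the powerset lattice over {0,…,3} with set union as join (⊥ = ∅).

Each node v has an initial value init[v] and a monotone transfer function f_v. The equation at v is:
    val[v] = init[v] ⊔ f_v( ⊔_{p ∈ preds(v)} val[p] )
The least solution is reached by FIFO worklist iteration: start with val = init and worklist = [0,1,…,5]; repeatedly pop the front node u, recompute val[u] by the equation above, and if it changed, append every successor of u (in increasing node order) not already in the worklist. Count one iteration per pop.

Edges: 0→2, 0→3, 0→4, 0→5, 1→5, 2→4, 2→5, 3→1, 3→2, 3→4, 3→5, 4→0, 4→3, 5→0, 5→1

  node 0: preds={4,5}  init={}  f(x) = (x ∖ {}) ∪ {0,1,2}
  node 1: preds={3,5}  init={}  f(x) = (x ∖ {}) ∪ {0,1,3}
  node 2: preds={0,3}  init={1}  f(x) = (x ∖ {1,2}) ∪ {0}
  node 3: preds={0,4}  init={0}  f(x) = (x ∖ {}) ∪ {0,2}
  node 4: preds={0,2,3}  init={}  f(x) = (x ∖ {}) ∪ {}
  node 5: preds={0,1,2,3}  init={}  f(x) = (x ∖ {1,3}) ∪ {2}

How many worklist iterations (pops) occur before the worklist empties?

Worklist (11 pops):
  #1 pop 0: in={} → {0,1,2} (was {}); enqueue []
  #2 pop 1: in={0} → {0,1,3} (was {}); enqueue []
  #3 pop 2: in={0,1,2} → {0,1} (was {1}); enqueue []
  #4 pop 3: in={0,1,2} → {0,1,2} (was {0}); enqueue [1,2]
  #5 pop 4: in={0,1,2} → {0,1,2} (was {}); enqueue [0,3]
  #6 pop 5: in={0,1,2,3} → {0,2} (was {}); enqueue []
  #7 pop 1: in={0,1,2} → {0,1,2,3} (was {0,1,3}); enqueue [5]
  #8 pop 2: in={0,1,2} → {0,1} (no change)
  #9 pop 0: in={0,1,2} → {0,1,2} (no change)
  #10 pop 3: in={0,1,2} → {0,1,2} (no change)
  #11 pop 5: in={0,1,2,3} → {0,2} (no change)

Fixpoint:
  val[0] = {0,1,2}
  val[1] = {0,1,2,3}
  val[2] = {0,1}
  val[3] = {0,1,2}
  val[4] = {0,1,2}
  val[5] = {0,2}

11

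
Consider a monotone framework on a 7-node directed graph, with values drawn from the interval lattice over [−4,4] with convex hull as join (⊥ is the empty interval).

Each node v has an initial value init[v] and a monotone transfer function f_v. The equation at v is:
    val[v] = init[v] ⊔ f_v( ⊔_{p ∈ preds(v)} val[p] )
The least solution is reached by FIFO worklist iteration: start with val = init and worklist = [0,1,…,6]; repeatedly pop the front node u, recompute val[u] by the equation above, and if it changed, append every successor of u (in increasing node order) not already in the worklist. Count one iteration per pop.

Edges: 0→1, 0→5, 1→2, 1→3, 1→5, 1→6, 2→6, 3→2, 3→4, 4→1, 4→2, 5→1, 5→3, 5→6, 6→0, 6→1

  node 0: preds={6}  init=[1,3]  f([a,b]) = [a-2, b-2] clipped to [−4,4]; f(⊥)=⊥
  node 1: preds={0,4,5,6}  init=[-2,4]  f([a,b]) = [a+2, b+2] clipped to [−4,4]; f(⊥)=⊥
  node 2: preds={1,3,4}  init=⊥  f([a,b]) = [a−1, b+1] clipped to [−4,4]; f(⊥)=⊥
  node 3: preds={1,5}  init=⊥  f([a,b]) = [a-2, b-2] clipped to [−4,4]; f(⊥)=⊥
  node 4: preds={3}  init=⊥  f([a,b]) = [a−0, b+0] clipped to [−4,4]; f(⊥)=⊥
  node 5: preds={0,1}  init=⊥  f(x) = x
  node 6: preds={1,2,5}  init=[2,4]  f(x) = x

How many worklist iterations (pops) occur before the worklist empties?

Worklist (18 pops):
  #1 pop 0: in=[2,4] → [0,3] (was [1,3]); enqueue []
  #2 pop 1: in=[0,4] → [-2,4] (no change)
  #3 pop 2: in=[-2,4] → [-3,4] (was ⊥); enqueue []
  #4 pop 3: in=[-2,4] → [-4,2] (was ⊥); enqueue [2]
  #5 pop 4: in=[-4,2] → [-4,2] (was ⊥); enqueue [1]
  #6 pop 5: in=[-2,4] → [-2,4] (was ⊥); enqueue [3]
  #7 pop 6: in=[-3,4] → [-3,4] (was [2,4]); enqueue [0]
  #8 pop 2: in=[-4,4] → [-4,4] (was [-3,4]); enqueue [6]
  #9 pop 1: in=[-4,4] → [-2,4] (no change)
  #10 pop 3: in=[-2,4] → [-4,2] (no change)
  #11 pop 0: in=[-3,4] → [-4,3] (was [0,3]); enqueue [1,5]
  #12 pop 6: in=[-4,4] → [-4,4] (was [-3,4]); enqueue [0]
  #13 pop 1: in=[-4,4] → [-2,4] (no change)
  #14 pop 5: in=[-4,4] → [-4,4] (was [-2,4]); enqueue [1,3,6]
  #15 pop 0: in=[-4,4] → [-4,3] (no change)
  #16 pop 1: in=[-4,4] → [-2,4] (no change)
  #17 pop 3: in=[-4,4] → [-4,2] (no change)
  #18 pop 6: in=[-4,4] → [-4,4] (no change)

Fixpoint:
  val[0] = [-4,3]
  val[1] = [-2,4]
  val[2] = [-4,4]
  val[3] = [-4,2]
  val[4] = [-4,2]
  val[5] = [-4,4]
  val[6] = [-4,4]

18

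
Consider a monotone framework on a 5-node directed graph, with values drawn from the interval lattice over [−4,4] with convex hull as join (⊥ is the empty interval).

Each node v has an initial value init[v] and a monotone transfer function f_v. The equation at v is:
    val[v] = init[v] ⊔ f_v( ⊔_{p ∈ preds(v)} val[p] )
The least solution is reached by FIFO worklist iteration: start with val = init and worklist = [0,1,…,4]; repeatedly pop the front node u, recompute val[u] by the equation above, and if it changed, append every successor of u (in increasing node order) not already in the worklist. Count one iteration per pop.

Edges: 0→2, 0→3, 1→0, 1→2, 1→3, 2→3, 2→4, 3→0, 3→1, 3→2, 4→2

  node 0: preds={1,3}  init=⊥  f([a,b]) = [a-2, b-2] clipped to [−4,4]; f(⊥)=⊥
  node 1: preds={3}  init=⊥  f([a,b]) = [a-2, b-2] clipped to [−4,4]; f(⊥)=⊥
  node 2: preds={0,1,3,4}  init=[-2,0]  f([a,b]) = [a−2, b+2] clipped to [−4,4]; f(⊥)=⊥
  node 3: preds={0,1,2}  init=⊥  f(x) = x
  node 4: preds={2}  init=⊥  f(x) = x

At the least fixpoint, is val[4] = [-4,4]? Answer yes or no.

Iteration log — 20 steps:
  step 1. node 0  ⊔preds=⊥  new=⊥  stable
  step 2. node 1  ⊔preds=⊥  new=⊥  stable
  step 3. node 2  ⊔preds=⊥  new=[-2,0]  stable
  step 4. node 3  ⊔preds=[-2,0]  new=[-2,0]  old=⊥  +wl: 0,1,2
  step 5. node 4  ⊔preds=[-2,0]  new=[-2,0]  old=⊥  +wl: 
  step 6. node 0  ⊔preds=[-2,0]  new=[-4,-2]  old=⊥  +wl: 3
  step 7. node 1  ⊔preds=[-2,0]  new=[-4,-2]  old=⊥  +wl: 0
  step 8. node 2  ⊔preds=[-4,0]  new=[-4,2]  old=[-2,0]  +wl: 4
  step 9. node 3  ⊔preds=[-4,2]  new=[-4,2]  old=[-2,0]  +wl: 1,2
  step 10. node 0  ⊔preds=[-4,2]  new=[-4,0]  old=[-4,-2]  +wl: 3
  step 11. node 4  ⊔preds=[-4,2]  new=[-4,2]  old=[-2,0]  +wl: 
  step 12. node 1  ⊔preds=[-4,2]  new=[-4,0]  old=[-4,-2]  +wl: 0
  step 13. node 2  ⊔preds=[-4,2]  new=[-4,4]  old=[-4,2]  +wl: 4
  step 14. node 3  ⊔preds=[-4,4]  new=[-4,4]  old=[-4,2]  +wl: 1,2
  step 15. node 0  ⊔preds=[-4,4]  new=[-4,2]  old=[-4,0]  +wl: 3
  step 16. node 4  ⊔preds=[-4,4]  new=[-4,4]  old=[-4,2]  +wl: 
  step 17. node 1  ⊔preds=[-4,4]  new=[-4,2]  old=[-4,0]  +wl: 0
  step 18. node 2  ⊔preds=[-4,4]  new=[-4,4]  stable
  step 19. node 3  ⊔preds=[-4,4]  new=[-4,4]  stable
  step 20. node 0  ⊔preds=[-4,4]  new=[-4,2]  stable

Least fixpoint reached:
  node 0: [-4,2]
  node 1: [-4,2]
  node 2: [-4,4]
  node 3: [-4,4]
  node 4: [-4,4]

yes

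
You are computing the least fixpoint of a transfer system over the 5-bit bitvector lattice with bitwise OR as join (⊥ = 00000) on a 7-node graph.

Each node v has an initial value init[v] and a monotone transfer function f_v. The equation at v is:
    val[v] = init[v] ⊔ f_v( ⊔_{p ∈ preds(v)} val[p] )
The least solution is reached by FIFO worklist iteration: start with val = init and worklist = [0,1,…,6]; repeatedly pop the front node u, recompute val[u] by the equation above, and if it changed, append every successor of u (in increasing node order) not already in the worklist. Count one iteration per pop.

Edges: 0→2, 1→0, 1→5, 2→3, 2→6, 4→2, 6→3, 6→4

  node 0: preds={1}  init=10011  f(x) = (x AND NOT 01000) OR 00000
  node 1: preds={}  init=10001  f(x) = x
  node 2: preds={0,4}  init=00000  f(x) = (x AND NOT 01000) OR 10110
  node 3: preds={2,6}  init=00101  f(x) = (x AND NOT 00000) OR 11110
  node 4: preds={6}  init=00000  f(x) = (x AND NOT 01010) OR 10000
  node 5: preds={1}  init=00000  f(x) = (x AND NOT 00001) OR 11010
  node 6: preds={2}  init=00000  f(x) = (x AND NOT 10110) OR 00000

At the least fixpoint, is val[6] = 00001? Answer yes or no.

Trace (11 dequeues):
  [1] u=0 | in 10001 | out 10011 | ==
  [2] u=1 | in 00000 | out 10001 | ==
  [3] u=2 | in 10011 | out 10111 | prev 00000 | push {}
  [4] u=3 | in 10111 | out 11111 | prev 00101 | push {}
  [5] u=4 | in 00000 | out 10000 | prev 00000 | push {2}
  [6] u=5 | in 10001 | out 11010 | prev 00000 | push {}
  [7] u=6 | in 10111 | out 00001 | prev 00000 | push {3,4}
  [8] u=2 | in 10011 | out 10111 | ==
  [9] u=3 | in 10111 | out 11111 | ==
  [10] u=4 | in 00001 | out 10001 | prev 10000 | push {2}
  [11] u=2 | in 10011 | out 10111 | ==

Converged values:
  [0] 10011
  [1] 10001
  [2] 10111
  [3] 11111
  [4] 10001
  [5] 11010
  [6] 00001

yes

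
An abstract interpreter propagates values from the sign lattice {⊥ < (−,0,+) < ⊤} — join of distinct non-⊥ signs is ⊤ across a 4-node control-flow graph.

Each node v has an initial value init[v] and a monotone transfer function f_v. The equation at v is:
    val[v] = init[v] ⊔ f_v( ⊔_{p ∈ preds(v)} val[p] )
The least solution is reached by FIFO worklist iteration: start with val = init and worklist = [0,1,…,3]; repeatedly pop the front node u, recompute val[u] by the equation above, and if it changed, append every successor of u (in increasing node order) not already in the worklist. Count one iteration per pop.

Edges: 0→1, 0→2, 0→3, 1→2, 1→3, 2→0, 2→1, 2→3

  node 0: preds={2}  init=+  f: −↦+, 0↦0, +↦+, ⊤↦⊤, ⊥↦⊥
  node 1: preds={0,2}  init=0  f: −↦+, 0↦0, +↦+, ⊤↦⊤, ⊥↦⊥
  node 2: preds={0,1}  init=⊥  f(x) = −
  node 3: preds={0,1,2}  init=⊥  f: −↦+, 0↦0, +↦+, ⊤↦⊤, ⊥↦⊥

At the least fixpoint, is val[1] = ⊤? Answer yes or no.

Iteration log — 6 steps:
  step 1. node 0  ⊔preds=⊥  new=+  stable
  step 2. node 1  ⊔preds=+  new=⊤  old=0  +wl: 
  step 3. node 2  ⊔preds=⊤  new=−  old=⊥  +wl: 0,1
  step 4. node 3  ⊔preds=⊤  new=⊤  old=⊥  +wl: 
  step 5. node 0  ⊔preds=−  new=+  stable
  step 6. node 1  ⊔preds=⊤  new=⊤  stable

Least fixpoint reached:
  node 0: +
  node 1: ⊤
  node 2: −
  node 3: ⊤

yes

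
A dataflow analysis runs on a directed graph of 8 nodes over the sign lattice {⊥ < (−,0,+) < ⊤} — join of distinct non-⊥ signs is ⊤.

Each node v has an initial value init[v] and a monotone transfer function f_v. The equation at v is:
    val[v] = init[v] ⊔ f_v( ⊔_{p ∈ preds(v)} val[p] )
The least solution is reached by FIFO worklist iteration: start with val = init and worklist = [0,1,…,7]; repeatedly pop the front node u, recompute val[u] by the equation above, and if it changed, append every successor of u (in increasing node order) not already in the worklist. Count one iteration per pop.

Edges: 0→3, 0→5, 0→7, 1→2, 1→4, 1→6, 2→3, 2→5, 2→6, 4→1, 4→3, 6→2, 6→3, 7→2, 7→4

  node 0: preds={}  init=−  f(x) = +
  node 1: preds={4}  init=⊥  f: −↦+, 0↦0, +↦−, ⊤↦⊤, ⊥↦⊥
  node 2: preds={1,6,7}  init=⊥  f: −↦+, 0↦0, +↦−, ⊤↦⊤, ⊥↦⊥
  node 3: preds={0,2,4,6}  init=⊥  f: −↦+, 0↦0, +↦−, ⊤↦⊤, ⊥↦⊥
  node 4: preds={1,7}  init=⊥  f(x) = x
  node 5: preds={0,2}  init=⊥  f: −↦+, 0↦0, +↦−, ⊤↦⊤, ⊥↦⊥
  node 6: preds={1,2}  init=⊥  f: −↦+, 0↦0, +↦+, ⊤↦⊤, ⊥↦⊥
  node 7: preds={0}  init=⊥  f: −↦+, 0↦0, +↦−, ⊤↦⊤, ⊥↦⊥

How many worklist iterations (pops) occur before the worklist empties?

18

Iteration log — 18 steps:
  step 1. node 0  ⊔preds=⊥  new=⊤  old=−  +wl: 
  step 2. node 1  ⊔preds=⊥  new=⊥  stable
  step 3. node 2  ⊔preds=⊥  new=⊥  stable
  step 4. node 3  ⊔preds=⊤  new=⊤  old=⊥  +wl: 
  step 5. node 4  ⊔preds=⊥  new=⊥  stable
  step 6. node 5  ⊔preds=⊤  new=⊤  old=⊥  +wl: 
  step 7. node 6  ⊔preds=⊥  new=⊥  stable
  step 8. node 7  ⊔preds=⊤  new=⊤  old=⊥  +wl: 2,4
  step 9. node 2  ⊔preds=⊤  new=⊤  old=⊥  +wl: 3,5,6
  step 10. node 4  ⊔preds=⊤  new=⊤  old=⊥  +wl: 1
  step 11. node 3  ⊔preds=⊤  new=⊤  stable
  step 12. node 5  ⊔preds=⊤  new=⊤  stable
  step 13. node 6  ⊔preds=⊤  new=⊤  old=⊥  +wl: 2,3
  step 14. node 1  ⊔preds=⊤  new=⊤  old=⊥  +wl: 4,6
  step 15. node 2  ⊔preds=⊤  new=⊤  stable
  step 16. node 3  ⊔preds=⊤  new=⊤  stable
  step 17. node 4  ⊔preds=⊤  new=⊤  stable
  step 18. node 6  ⊔preds=⊤  new=⊤  stable

Least fixpoint reached:
  node 0: ⊤
  node 1: ⊤
  node 2: ⊤
  node 3: ⊤
  node 4: ⊤
  node 5: ⊤
  node 6: ⊤
  node 7: ⊤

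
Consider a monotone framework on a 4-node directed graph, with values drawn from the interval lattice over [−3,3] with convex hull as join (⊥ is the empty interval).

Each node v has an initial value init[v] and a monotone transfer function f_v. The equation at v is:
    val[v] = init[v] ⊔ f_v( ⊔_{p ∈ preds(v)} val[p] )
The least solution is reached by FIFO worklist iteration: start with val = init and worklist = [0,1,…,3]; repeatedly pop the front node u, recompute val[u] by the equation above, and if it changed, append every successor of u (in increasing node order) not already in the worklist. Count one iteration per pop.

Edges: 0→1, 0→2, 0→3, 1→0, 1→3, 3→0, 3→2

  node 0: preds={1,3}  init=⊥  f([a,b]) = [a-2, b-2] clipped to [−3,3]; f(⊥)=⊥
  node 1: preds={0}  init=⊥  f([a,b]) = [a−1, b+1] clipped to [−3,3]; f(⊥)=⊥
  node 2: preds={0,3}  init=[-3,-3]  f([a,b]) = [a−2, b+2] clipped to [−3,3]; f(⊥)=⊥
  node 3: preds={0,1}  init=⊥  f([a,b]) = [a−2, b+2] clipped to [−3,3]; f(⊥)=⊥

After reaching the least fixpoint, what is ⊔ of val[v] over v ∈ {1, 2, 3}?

Worklist (4 pops):
  #1 pop 0: in=⊥ → ⊥ (no change)
  #2 pop 1: in=⊥ → ⊥ (no change)
  #3 pop 2: in=⊥ → [-3,-3] (no change)
  #4 pop 3: in=⊥ → ⊥ (no change)

Fixpoint:
  val[0] = ⊥
  val[1] = ⊥
  val[2] = [-3,-3]
  val[3] = ⊥

[-3,-3]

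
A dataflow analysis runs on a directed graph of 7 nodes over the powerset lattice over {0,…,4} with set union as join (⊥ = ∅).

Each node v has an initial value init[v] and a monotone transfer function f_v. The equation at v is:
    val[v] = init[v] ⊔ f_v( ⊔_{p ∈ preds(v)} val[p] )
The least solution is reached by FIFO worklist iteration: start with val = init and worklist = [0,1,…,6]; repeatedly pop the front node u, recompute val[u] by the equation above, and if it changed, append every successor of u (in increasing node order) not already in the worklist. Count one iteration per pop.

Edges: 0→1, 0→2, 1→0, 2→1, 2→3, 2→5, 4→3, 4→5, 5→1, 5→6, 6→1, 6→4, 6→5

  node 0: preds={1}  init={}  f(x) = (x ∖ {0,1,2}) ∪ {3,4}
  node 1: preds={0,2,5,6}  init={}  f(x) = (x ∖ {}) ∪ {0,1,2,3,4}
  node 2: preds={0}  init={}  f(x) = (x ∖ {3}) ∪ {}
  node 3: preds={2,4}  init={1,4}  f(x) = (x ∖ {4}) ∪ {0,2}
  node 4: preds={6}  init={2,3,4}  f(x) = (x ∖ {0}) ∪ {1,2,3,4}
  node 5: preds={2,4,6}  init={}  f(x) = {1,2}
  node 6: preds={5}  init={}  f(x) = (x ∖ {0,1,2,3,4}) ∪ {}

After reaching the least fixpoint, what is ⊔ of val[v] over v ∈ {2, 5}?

{1,2,4}

Trace (10 dequeues):
  [1] u=0 | in {} | out {3,4} | prev {} | push {}
  [2] u=1 | in {3,4} | out {0,1,2,3,4} | prev {} | push {0}
  [3] u=2 | in {3,4} | out {4} | prev {} | push {1}
  [4] u=3 | in {2,3,4} | out {0,1,2,3,4} | prev {1,4} | push {}
  [5] u=4 | in {} | out {1,2,3,4} | prev {2,3,4} | push {3}
  [6] u=5 | in {1,2,3,4} | out {1,2} | prev {} | push {}
  [7] u=6 | in {1,2} | out {} | ==
  [8] u=0 | in {0,1,2,3,4} | out {3,4} | ==
  [9] u=1 | in {1,2,3,4} | out {0,1,2,3,4} | ==
  [10] u=3 | in {1,2,3,4} | out {0,1,2,3,4} | ==

Converged values:
  [0] {3,4}
  [1] {0,1,2,3,4}
  [2] {4}
  [3] {0,1,2,3,4}
  [4] {1,2,3,4}
  [5] {1,2}
  [6] {}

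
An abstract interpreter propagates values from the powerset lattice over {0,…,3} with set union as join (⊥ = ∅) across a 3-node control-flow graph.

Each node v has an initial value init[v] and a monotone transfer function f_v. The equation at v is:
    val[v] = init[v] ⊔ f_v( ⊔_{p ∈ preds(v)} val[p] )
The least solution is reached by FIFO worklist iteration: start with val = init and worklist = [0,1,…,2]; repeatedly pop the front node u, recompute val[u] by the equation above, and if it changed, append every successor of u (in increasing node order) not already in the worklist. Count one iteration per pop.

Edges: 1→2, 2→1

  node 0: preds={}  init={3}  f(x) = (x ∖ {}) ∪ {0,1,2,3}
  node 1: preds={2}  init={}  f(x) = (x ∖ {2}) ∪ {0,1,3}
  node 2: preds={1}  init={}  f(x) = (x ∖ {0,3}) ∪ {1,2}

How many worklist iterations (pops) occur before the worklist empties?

4

Trace (4 dequeues):
  [1] u=0 | in {} | out {0,1,2,3} | prev {3} | push {}
  [2] u=1 | in {} | out {0,1,3} | prev {} | push {}
  [3] u=2 | in {0,1,3} | out {1,2} | prev {} | push {1}
  [4] u=1 | in {1,2} | out {0,1,3} | ==

Converged values:
  [0] {0,1,2,3}
  [1] {0,1,3}
  [2] {1,2}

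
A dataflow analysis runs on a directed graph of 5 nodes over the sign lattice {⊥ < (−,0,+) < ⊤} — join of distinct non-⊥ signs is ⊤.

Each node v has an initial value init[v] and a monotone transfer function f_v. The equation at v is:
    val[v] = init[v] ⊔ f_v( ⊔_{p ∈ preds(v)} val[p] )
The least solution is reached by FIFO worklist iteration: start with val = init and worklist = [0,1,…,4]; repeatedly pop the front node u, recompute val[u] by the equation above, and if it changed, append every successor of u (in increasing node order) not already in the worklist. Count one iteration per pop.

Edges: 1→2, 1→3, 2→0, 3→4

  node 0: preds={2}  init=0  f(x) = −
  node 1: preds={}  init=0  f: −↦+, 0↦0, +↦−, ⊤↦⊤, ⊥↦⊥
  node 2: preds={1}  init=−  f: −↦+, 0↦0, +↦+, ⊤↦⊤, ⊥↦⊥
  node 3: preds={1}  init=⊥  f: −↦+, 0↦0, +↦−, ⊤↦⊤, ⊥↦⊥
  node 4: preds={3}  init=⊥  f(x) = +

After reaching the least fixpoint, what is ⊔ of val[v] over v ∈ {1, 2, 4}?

⊤

Trace (6 dequeues):
  [1] u=0 | in − | out ⊤ | prev 0 | push {}
  [2] u=1 | in ⊥ | out 0 | ==
  [3] u=2 | in 0 | out ⊤ | prev − | push {0}
  [4] u=3 | in 0 | out 0 | prev ⊥ | push {}
  [5] u=4 | in 0 | out + | prev ⊥ | push {}
  [6] u=0 | in ⊤ | out ⊤ | ==

Converged values:
  [0] ⊤
  [1] 0
  [2] ⊤
  [3] 0
  [4] +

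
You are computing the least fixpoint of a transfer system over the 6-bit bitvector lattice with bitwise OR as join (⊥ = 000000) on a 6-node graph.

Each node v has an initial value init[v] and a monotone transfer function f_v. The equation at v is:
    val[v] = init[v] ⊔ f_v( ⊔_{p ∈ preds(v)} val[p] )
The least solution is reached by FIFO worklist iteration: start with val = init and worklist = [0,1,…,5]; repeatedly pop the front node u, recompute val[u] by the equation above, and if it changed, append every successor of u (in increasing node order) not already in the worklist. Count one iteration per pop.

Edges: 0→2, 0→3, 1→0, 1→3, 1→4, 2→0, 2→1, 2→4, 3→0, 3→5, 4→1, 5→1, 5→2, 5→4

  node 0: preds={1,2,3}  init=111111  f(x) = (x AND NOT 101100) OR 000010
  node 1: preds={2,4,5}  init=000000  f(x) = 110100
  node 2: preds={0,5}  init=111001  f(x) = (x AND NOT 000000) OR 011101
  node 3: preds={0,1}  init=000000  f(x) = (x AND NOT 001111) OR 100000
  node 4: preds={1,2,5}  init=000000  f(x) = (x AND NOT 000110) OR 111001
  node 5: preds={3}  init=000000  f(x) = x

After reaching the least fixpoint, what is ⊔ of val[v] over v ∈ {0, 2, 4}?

Worklist (10 pops):
  #1 pop 0: in=111001 → 111111 (no change)
  #2 pop 1: in=111001 → 110100 (was 000000); enqueue [0]
  #3 pop 2: in=111111 → 111111 (was 111001); enqueue [1]
  #4 pop 3: in=111111 → 110000 (was 000000); enqueue []
  #5 pop 4: in=111111 → 111001 (was 000000); enqueue []
  #6 pop 5: in=110000 → 110000 (was 000000); enqueue [2,4]
  #7 pop 0: in=111111 → 111111 (no change)
  #8 pop 1: in=111111 → 110100 (no change)
  #9 pop 2: in=111111 → 111111 (no change)
  #10 pop 4: in=111111 → 111001 (no change)

Fixpoint:
  val[0] = 111111
  val[1] = 110100
  val[2] = 111111
  val[3] = 110000
  val[4] = 111001
  val[5] = 110000

111111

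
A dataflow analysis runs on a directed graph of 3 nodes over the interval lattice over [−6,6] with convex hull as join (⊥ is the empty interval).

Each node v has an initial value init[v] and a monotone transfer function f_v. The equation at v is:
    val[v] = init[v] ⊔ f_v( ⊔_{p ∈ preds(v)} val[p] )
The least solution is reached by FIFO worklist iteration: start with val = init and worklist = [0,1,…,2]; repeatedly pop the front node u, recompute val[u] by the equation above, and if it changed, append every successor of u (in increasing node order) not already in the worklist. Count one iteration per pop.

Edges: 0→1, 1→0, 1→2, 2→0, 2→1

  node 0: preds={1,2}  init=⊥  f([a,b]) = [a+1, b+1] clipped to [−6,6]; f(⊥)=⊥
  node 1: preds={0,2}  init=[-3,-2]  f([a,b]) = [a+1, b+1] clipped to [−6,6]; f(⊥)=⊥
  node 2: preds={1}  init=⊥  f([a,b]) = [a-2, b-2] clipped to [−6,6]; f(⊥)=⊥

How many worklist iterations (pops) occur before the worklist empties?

15

Iteration log — 15 steps:
  step 1. node 0  ⊔preds=[-3,-2]  new=[-2,-1]  old=⊥  +wl: 
  step 2. node 1  ⊔preds=[-2,-1]  new=[-3,0]  old=[-3,-2]  +wl: 0
  step 3. node 2  ⊔preds=[-3,0]  new=[-5,-2]  old=⊥  +wl: 1
  step 4. node 0  ⊔preds=[-5,0]  new=[-4,1]  old=[-2,-1]  +wl: 
  step 5. node 1  ⊔preds=[-5,1]  new=[-4,2]  old=[-3,0]  +wl: 0,2
  step 6. node 0  ⊔preds=[-5,2]  new=[-4,3]  old=[-4,1]  +wl: 1
  step 7. node 2  ⊔preds=[-4,2]  new=[-6,0]  old=[-5,-2]  +wl: 0
  step 8. node 1  ⊔preds=[-6,3]  new=[-5,4]  old=[-4,2]  +wl: 2
  step 9. node 0  ⊔preds=[-6,4]  new=[-5,5]  old=[-4,3]  +wl: 1
  step 10. node 2  ⊔preds=[-5,4]  new=[-6,2]  old=[-6,0]  +wl: 0
  step 11. node 1  ⊔preds=[-6,5]  new=[-5,6]  old=[-5,4]  +wl: 2
  step 12. node 0  ⊔preds=[-6,6]  new=[-5,6]  old=[-5,5]  +wl: 1
  step 13. node 2  ⊔preds=[-5,6]  new=[-6,4]  old=[-6,2]  +wl: 0
  step 14. node 1  ⊔preds=[-6,6]  new=[-5,6]  stable
  step 15. node 0  ⊔preds=[-6,6]  new=[-5,6]  stable

Least fixpoint reached:
  node 0: [-5,6]
  node 1: [-5,6]
  node 2: [-6,4]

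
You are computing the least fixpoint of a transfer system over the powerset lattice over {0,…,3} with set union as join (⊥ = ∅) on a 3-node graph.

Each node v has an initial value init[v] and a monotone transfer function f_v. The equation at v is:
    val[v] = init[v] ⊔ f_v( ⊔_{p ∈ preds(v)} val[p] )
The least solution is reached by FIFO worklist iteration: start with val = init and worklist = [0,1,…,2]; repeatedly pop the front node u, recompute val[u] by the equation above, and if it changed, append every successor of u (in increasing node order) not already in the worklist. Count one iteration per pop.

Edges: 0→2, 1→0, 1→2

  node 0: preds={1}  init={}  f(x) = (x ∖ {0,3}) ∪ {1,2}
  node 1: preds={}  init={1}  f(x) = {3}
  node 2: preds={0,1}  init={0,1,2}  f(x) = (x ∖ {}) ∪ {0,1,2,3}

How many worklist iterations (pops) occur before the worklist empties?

4

Iteration log — 4 steps:
  step 1. node 0  ⊔preds={1}  new={1,2}  old={}  +wl: 
  step 2. node 1  ⊔preds={}  new={1,3}  old={1}  +wl: 0
  step 3. node 2  ⊔preds={1,2,3}  new={0,1,2,3}  old={0,1,2}  +wl: 
  step 4. node 0  ⊔preds={1,3}  new={1,2}  stable

Least fixpoint reached:
  node 0: {1,2}
  node 1: {1,3}
  node 2: {0,1,2,3}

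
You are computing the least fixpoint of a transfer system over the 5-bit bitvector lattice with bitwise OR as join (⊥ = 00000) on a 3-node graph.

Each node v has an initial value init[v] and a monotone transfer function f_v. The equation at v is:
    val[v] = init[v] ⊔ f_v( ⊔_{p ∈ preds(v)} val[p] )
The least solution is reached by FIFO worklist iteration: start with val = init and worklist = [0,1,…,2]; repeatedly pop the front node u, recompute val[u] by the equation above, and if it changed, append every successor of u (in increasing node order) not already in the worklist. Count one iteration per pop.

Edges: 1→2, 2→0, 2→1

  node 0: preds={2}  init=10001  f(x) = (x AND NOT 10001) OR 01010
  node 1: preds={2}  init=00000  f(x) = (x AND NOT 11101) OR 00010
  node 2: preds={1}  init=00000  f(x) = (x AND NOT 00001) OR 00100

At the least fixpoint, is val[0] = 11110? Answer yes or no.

no

Trace (5 dequeues):
  [1] u=0 | in 00000 | out 11011 | prev 10001 | push {}
  [2] u=1 | in 00000 | out 00010 | prev 00000 | push {}
  [3] u=2 | in 00010 | out 00110 | prev 00000 | push {0,1}
  [4] u=0 | in 00110 | out 11111 | prev 11011 | push {}
  [5] u=1 | in 00110 | out 00010 | ==

Converged values:
  [0] 11111
  [1] 00010
  [2] 00110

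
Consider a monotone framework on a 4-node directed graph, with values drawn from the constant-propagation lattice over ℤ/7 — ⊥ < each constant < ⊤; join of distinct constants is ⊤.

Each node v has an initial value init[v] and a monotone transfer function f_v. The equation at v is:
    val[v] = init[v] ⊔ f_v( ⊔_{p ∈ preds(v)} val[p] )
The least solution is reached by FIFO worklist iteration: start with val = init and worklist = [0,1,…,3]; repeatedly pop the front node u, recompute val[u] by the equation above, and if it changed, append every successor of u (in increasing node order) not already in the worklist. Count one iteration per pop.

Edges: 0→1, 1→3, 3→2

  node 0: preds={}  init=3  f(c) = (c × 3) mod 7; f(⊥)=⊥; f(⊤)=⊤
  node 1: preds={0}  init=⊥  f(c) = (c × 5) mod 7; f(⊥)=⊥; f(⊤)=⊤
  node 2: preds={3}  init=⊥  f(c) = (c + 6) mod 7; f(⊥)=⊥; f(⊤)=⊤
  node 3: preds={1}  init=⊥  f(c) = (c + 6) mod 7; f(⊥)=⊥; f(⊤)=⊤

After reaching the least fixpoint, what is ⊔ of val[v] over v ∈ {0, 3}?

Iteration log — 5 steps:
  step 1. node 0  ⊔preds=⊥  new=3  stable
  step 2. node 1  ⊔preds=3  new=1  old=⊥  +wl: 
  step 3. node 2  ⊔preds=⊥  new=⊥  stable
  step 4. node 3  ⊔preds=1  new=0  old=⊥  +wl: 2
  step 5. node 2  ⊔preds=0  new=6  old=⊥  +wl: 

Least fixpoint reached:
  node 0: 3
  node 1: 1
  node 2: 6
  node 3: 0

⊤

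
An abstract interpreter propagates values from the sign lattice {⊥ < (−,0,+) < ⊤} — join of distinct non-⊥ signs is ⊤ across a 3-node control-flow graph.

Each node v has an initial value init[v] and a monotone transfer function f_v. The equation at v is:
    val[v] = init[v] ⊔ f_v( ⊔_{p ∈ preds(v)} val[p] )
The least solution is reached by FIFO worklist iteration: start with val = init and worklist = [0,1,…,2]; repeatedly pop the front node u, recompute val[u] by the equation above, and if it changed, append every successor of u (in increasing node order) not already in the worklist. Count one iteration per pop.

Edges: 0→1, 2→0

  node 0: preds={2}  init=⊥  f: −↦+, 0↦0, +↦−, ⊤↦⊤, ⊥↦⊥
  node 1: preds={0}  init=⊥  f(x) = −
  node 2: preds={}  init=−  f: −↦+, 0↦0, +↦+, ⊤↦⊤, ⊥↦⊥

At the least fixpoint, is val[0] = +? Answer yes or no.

yes

Worklist (3 pops):
  #1 pop 0: in=− → + (was ⊥); enqueue []
  #2 pop 1: in=+ → − (was ⊥); enqueue []
  #3 pop 2: in=⊥ → − (no change)

Fixpoint:
  val[0] = +
  val[1] = −
  val[2] = −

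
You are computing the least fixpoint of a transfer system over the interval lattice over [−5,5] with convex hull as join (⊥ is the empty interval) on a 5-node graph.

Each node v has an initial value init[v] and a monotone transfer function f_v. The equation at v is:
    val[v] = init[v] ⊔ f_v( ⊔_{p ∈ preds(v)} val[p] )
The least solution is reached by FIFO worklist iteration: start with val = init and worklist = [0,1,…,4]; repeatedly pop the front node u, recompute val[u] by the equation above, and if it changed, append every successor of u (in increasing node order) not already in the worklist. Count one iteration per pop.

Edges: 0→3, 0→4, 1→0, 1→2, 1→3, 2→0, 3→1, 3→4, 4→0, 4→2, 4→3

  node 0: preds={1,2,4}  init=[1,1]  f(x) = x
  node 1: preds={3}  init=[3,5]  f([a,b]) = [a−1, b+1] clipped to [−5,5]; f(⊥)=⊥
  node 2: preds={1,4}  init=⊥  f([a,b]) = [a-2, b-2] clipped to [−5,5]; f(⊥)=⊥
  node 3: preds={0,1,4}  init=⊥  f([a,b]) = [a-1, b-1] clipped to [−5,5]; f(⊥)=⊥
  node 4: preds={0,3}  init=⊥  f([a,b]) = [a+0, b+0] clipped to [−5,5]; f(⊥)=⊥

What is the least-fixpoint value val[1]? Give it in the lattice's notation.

Trace (24 dequeues):
  [1] u=0 | in [3,5] | out [1,5] | prev [1,1] | push {}
  [2] u=1 | in ⊥ | out [3,5] | ==
  [3] u=2 | in [3,5] | out [1,3] | prev ⊥ | push {0}
  [4] u=3 | in [1,5] | out [0,4] | prev ⊥ | push {1}
  [5] u=4 | in [0,5] | out [0,5] | prev ⊥ | push {2,3}
  [6] u=0 | in [0,5] | out [0,5] | prev [1,5] | push {4}
  [7] u=1 | in [0,4] | out [-1,5] | prev [3,5] | push {0}
  [8] u=2 | in [-1,5] | out [-3,3] | prev [1,3] | push {}
  [9] u=3 | in [-1,5] | out [-2,4] | prev [0,4] | push {1}
  [10] u=4 | in [-2,5] | out [-2,5] | prev [0,5] | push {2,3}
  [11] u=0 | in [-3,5] | out [-3,5] | prev [0,5] | push {4}
  [12] u=1 | in [-2,4] | out [-3,5] | prev [-1,5] | push {0}
  [13] u=2 | in [-3,5] | out [-5,3] | prev [-3,3] | push {}
  [14] u=3 | in [-3,5] | out [-4,4] | prev [-2,4] | push {1}
  [15] u=4 | in [-4,5] | out [-4,5] | prev [-2,5] | push {2,3}
  [16] u=0 | in [-5,5] | out [-5,5] | prev [-3,5] | push {4}
  [17] u=1 | in [-4,4] | out [-5,5] | prev [-3,5] | push {0}
  [18] u=2 | in [-5,5] | out [-5,3] | ==
  [19] u=3 | in [-5,5] | out [-5,4] | prev [-4,4] | push {1}
  [20] u=4 | in [-5,5] | out [-5,5] | prev [-4,5] | push {2,3}
  [21] u=0 | in [-5,5] | out [-5,5] | ==
  [22] u=1 | in [-5,4] | out [-5,5] | ==
  [23] u=2 | in [-5,5] | out [-5,3] | ==
  [24] u=3 | in [-5,5] | out [-5,4] | ==

Converged values:
  [0] [-5,5]
  [1] [-5,5]
  [2] [-5,3]
  [3] [-5,4]
  [4] [-5,5]

[-5,5]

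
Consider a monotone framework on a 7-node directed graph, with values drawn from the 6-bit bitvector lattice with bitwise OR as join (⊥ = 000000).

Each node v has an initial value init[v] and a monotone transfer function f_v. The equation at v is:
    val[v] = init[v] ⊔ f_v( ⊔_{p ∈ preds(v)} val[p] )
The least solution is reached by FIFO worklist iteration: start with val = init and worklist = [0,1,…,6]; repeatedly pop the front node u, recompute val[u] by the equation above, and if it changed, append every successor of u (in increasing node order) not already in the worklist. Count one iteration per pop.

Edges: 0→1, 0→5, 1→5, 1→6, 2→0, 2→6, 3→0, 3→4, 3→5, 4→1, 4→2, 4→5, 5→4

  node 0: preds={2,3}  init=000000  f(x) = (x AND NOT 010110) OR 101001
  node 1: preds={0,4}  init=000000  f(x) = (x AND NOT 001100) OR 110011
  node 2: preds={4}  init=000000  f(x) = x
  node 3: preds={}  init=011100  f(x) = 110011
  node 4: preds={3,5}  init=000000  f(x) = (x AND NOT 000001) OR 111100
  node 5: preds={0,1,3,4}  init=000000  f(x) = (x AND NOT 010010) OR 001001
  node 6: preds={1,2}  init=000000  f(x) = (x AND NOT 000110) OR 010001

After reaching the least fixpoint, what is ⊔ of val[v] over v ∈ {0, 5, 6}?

111101

Trace (13 dequeues):
  [1] u=0 | in 011100 | out 101001 | prev 000000 | push {}
  [2] u=1 | in 101001 | out 110011 | prev 000000 | push {}
  [3] u=2 | in 000000 | out 000000 | ==
  [4] u=3 | in 000000 | out 111111 | prev 011100 | push {0}
  [5] u=4 | in 111111 | out 111110 | prev 000000 | push {1,2}
  [6] u=5 | in 111111 | out 101101 | prev 000000 | push {4}
  [7] u=6 | in 110011 | out 110001 | prev 000000 | push {}
  [8] u=0 | in 111111 | out 101001 | ==
  [9] u=1 | in 111111 | out 110011 | ==
  [10] u=2 | in 111110 | out 111110 | prev 000000 | push {0,6}
  [11] u=4 | in 111111 | out 111110 | ==
  [12] u=0 | in 111111 | out 101001 | ==
  [13] u=6 | in 111111 | out 111001 | prev 110001 | push {}

Converged values:
  [0] 101001
  [1] 110011
  [2] 111110
  [3] 111111
  [4] 111110
  [5] 101101
  [6] 111001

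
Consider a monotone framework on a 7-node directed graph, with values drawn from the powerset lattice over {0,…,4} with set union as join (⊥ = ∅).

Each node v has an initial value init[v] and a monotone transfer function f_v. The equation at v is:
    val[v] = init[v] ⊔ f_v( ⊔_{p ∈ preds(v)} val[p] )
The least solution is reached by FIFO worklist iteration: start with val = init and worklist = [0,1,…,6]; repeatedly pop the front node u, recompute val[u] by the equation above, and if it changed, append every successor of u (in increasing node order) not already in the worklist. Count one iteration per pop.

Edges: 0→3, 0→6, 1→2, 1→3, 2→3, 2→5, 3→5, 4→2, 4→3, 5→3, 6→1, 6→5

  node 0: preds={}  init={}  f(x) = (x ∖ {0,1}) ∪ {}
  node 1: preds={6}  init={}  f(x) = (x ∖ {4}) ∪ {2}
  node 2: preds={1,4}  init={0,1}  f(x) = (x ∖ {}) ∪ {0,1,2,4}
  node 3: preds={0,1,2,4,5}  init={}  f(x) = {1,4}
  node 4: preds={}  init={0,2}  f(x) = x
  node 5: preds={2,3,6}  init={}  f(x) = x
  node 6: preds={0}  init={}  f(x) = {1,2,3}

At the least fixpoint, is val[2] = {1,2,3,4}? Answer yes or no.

Worklist (13 pops):
  #1 pop 0: in={} → {} (no change)
  #2 pop 1: in={} → {2} (was {}); enqueue []
  #3 pop 2: in={0,2} → {0,1,2,4} (was {0,1}); enqueue []
  #4 pop 3: in={0,1,2,4} → {1,4} (was {}); enqueue []
  #5 pop 4: in={} → {0,2} (no change)
  #6 pop 5: in={0,1,2,4} → {0,1,2,4} (was {}); enqueue [3]
  #7 pop 6: in={} → {1,2,3} (was {}); enqueue [1,5]
  #8 pop 3: in={0,1,2,4} → {1,4} (no change)
  #9 pop 1: in={1,2,3} → {1,2,3} (was {2}); enqueue [2,3]
  #10 pop 5: in={0,1,2,3,4} → {0,1,2,3,4} (was {0,1,2,4}); enqueue []
  #11 pop 2: in={0,1,2,3} → {0,1,2,3,4} (was {0,1,2,4}); enqueue [5]
  #12 pop 3: in={0,1,2,3,4} → {1,4} (no change)
  #13 pop 5: in={0,1,2,3,4} → {0,1,2,3,4} (no change)

Fixpoint:
  val[0] = {}
  val[1] = {1,2,3}
  val[2] = {0,1,2,3,4}
  val[3] = {1,4}
  val[4] = {0,2}
  val[5] = {0,1,2,3,4}
  val[6] = {1,2,3}

no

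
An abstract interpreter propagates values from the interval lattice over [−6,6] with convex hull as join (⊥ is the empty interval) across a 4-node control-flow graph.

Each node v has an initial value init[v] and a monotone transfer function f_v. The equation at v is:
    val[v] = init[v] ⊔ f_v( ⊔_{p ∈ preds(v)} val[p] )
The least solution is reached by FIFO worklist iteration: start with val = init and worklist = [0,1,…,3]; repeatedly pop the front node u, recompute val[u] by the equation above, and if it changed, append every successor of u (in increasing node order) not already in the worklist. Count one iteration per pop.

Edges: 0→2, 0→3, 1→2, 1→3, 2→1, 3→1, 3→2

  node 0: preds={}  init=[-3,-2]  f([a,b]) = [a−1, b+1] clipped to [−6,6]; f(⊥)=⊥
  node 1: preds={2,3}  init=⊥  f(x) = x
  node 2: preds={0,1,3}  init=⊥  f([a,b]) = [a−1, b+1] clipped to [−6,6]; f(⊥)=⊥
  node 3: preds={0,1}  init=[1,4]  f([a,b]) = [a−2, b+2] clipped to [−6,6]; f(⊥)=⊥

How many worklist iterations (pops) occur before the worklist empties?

10

Worklist (10 pops):
  #1 pop 0: in=⊥ → [-3,-2] (no change)
  #2 pop 1: in=[1,4] → [1,4] (was ⊥); enqueue []
  #3 pop 2: in=[-3,4] → [-4,5] (was ⊥); enqueue [1]
  #4 pop 3: in=[-3,4] → [-5,6] (was [1,4]); enqueue [2]
  #5 pop 1: in=[-5,6] → [-5,6] (was [1,4]); enqueue [3]
  #6 pop 2: in=[-5,6] → [-6,6] (was [-4,5]); enqueue [1]
  #7 pop 3: in=[-5,6] → [-6,6] (was [-5,6]); enqueue [2]
  #8 pop 1: in=[-6,6] → [-6,6] (was [-5,6]); enqueue [3]
  #9 pop 2: in=[-6,6] → [-6,6] (no change)
  #10 pop 3: in=[-6,6] → [-6,6] (no change)

Fixpoint:
  val[0] = [-3,-2]
  val[1] = [-6,6]
  val[2] = [-6,6]
  val[3] = [-6,6]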